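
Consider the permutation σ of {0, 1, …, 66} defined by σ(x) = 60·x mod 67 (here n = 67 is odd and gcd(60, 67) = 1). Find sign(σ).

+1

Orbit of 65 under x↦60x: [65, 14, 36, 16, 22, 47, 6]… (length divides ord_67(60)).
Decompose π into cycles: lengths [33, 33, 1] (3 cycles, including the fixed point 0).
sign(π) = (−1)^{n − #cycles} = (−1)^{67−3} = (−1)^64 = +1.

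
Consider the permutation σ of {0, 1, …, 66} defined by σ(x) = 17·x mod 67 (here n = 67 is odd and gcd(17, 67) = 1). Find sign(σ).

+1

Trace 29: π^k(29) = [29, 24, 6, 35, 59, 65, 33] for k=0..6.
The orbit structure of x ↦ 17x mod 67: 3 orbits of sizes [33, 33, 1].
67 − 3 = 64 transpositions; sign(π) = (−1)^64 = +1.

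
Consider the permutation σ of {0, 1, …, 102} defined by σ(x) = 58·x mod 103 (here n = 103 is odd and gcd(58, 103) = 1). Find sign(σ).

Orbit of 97 under x↦58x: [97, 64, 4, 26, 66, 17, 59]… (length divides ord_103(58)).
π_58 has 3 disjoint cycles with lengths [51, 51, 1] on {0,…,102}.
n − c = 103 − 3 = 100; sign = (−1)^100 = +1.
(58|103)_J = +1 (Zolotarev's lemma cross-check).

+1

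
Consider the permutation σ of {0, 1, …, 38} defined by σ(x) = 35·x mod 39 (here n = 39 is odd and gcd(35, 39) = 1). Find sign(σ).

Orbit of 35 under x↦35x: [35, 16, 14, 22, 29, 1]… (length divides ord_39(35)).
The orbit structure of x ↦ 35x mod 39: 10 orbits of sizes [6, 6, 6, 6, 3, 3, 3, 3, 2, 1].
With 10 cycles on 39 points, sign = (−1)^{39−10} = -1.
Zolotarev: (35|39) = -1, matching the cycle-count sign.

-1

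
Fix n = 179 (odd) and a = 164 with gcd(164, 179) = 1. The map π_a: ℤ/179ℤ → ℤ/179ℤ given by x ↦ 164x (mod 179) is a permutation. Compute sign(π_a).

Trace 144: π^k(144) = [144, 167, 1, 164, 46, 26, 147] for k=0..6.
2 cycles of lengths [178, 1].
With 2 cycles on 179 points, sign = (−1)^{179−2} = -1.

-1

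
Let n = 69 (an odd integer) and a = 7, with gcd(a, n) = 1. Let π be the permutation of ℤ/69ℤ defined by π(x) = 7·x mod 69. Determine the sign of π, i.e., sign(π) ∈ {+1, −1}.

Orbit of 34 under x↦7x: [34, 31, 10, 1, 7, 49, 67]… (length divides ord_69(7)).
Cycle lengths of π_7 on ℤ/69ℤ: [22, 22, 22, 1, 1, 1]; 6 cycles in total.
n − c = 69 − 6 = 63; sign = (−1)^63 = -1.
The Jacobi symbol (7|69) = -1 (Zolotarev) agrees.

-1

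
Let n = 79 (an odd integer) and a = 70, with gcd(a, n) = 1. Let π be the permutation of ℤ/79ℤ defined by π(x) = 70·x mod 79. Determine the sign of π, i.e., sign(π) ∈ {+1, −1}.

-1

Start at x=29: 29 → 55 → 58 → 31 → 37 → 62 → 74 → … (one orbit).
2 cycles of lengths [78, 1].
79 − 2 = 77 transpositions; sign(π) = (−1)^77 = -1.
The Jacobi symbol (70|79) = -1 (Zolotarev) agrees.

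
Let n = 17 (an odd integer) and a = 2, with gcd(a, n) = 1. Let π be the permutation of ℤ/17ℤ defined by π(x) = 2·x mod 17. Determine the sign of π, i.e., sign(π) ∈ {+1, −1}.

Orbit of 13 under x↦2x: [13, 9, 1, 2, 4, 8, 16]… (length divides ord_17(2)).
Cycle lengths of π_2 on ℤ/17ℤ: [8, 8, 1]; 3 cycles in total.
With 3 cycles on 17 points, sign = (−1)^{17−3} = +1.

+1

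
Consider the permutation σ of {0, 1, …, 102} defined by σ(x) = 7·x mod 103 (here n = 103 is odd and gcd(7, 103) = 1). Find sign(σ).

+1

Orbit of 16 under x↦7x: [16, 9, 63, 29, 100, 82, 59]… (length divides ord_103(7)).
Cycle lengths of π_7 on ℤ/103ℤ: [51, 51, 1]; 3 cycles in total.
n − c = 103 − 3 = 100; sign = (−1)^100 = +1.
(7|103)_J = +1 (Zolotarev's lemma cross-check).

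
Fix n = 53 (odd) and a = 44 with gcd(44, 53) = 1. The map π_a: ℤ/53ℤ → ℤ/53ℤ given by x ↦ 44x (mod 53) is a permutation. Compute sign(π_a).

Orbit of 16 under x↦44x: [16, 15, 24, 49, 36, 47, 1]… (length divides ord_53(44)).
Cycle type of π: 13×4 + 1; total 5 cycles.
5 cycles on 53: each ℓ→(−1)^(ℓ−1), product (−1)^48 = +1.
(44|53)_J = +1 (Zolotarev's lemma cross-check).

+1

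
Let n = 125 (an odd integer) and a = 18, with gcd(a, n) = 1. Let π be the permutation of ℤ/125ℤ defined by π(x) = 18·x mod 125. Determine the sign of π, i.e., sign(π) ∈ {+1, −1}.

Trace 124: π^k(124) = [124, 107, 51, 43, 24, 57, 26] for k=0..6.
The orbit structure of x ↦ 18x mod 125: 12 orbits of sizes [20, 20, 20, 20, 20, 4, 4, 4, 4, 4, 4, 1].
Σ(ℓ_i−1) = 125−12 = 113; sign = (−1)^113 = -1.

-1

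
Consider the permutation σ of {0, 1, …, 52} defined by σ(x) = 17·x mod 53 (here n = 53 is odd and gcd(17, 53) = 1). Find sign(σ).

Orbit of 47 under x↦17x: [47, 4, 15, 43, 42, 25, 1]… (length divides ord_53(17)).
Cycle type of π: 26×2 + 1; total 3 cycles.
3 cycles on 53: each ℓ→(−1)^(ℓ−1), product (−1)^50 = +1.
Zolotarev: (17|53) = +1, matching the cycle-count sign.

+1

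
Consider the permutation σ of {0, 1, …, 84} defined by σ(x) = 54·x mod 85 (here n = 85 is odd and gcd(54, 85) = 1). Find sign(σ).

Start at x=24: 24 → 21 → 29 → 36 → 74 → 1 → 54 → … (one orbit).
The orbit structure of x ↦ 54x mod 85: 8 orbits of sizes [16, 16, 16, 16, 16, 2, 2, 1].
With 8 cycles on 85 points, sign = (−1)^{85−8} = -1.
Via Zolotarev, sign(π_{54}) = (54|85) = -1.

-1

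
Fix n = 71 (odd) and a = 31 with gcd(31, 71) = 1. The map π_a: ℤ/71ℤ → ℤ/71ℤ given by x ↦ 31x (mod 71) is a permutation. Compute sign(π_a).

Orbit of 15 under x↦31x: [15, 39, 2, 62, 5, 13, 48]… (length divides ord_71(31)).
π_31 has 2 disjoint cycles with lengths [70, 1] on {0,…,70}.
With 2 cycles on 71 points, sign = (−1)^{71−2} = -1.
Zolotarev: (31|71) = -1, matching the cycle-count sign.

-1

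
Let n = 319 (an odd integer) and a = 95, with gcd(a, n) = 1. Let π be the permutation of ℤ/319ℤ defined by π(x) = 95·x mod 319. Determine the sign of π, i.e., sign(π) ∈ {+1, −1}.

Trace 73: π^k(73) = [73, 236, 90, 256, 76, 202, 50] for k=0..6.
π_95 has 5 disjoint cycles with lengths [140, 140, 28, 10, 1] on {0,…,318}.
sign(π) = (−1)^{n − #cycles} = (−1)^{319−5} = (−1)^314 = +1.

+1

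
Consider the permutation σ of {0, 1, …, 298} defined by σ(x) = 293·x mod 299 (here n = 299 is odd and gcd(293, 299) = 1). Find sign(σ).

+1

Trace 243: π^k(243) = [243, 37, 77, 136, 81, 112, 225] for k=0..6.
π_293 has 5 disjoint cycles with lengths [132, 132, 22, 12, 1] on {0,…,298}.
sign(π) = (−1)^{n − #cycles} = (−1)^{299−5} = (−1)^294 = +1.
Check: (293/299) = +1 by Zolotarev.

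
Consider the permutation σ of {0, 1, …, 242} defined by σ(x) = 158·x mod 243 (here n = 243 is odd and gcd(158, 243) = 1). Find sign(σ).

Start at x=157: 157 → 20 → 1 → 158 → 178 → 179 → 94 → … (one orbit).
Cycle lengths of π_158 on ℤ/243ℤ: [162, 54, 18, 6, 2, 1]; 6 cycles in total.
With 6 cycles on 243 points, sign = (−1)^{243−6} = -1.
(158|243)_J = -1 (Zolotarev's lemma cross-check).

-1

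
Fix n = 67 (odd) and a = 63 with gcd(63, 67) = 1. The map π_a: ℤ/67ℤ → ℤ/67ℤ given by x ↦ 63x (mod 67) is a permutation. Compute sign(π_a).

Orbit of 26 under x↦63x: [26, 30, 14, 11, 23, 42, 33]… (length divides ord_67(63)).
Cycle type of π: 66 + 1; total 2 cycles.
2 cycles on 67: each ℓ→(−1)^(ℓ−1), product (−1)^65 = -1.
The Jacobi symbol (63|67) = -1 (Zolotarev) agrees.

-1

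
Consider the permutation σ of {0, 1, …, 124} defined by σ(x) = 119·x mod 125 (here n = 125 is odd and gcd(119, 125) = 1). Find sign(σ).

+1

Trace 14: π^k(14) = [14, 41, 4, 101, 19, 11, 59] for k=0..6.
π_119 has 7 disjoint cycles with lengths [50, 50, 10, 10, 2, 2, 1] on {0,…,124}.
sign(π) = (−1)^{n − #cycles} = (−1)^{125−7} = (−1)^118 = +1.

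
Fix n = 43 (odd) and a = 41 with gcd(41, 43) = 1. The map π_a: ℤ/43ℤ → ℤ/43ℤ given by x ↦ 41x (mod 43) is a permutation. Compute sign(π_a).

+1

Start at x=41: 41 → 4 → 35 → 16 → 11 → 21 → 1 → 41 (one orbit).
Cycle type of π: 7×6 + 1; total 7 cycles.
43 − 7 = 36 transpositions; sign(π) = (−1)^36 = +1.
Zolotarev: (41|43) = +1, matching the cycle-count sign.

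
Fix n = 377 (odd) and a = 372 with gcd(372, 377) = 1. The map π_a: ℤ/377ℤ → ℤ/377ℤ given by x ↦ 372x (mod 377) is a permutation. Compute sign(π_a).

-1

Orbit of 291 under x↦372x: [291, 53, 112, 194, 161, 326, 255]… (length divides ord_377(372)).
20 cycles of lengths [28, 28, 28, 28, 28, 28, 28, 28, 28, 28, 28, 28, 7, 7, 7, 7, 4, 4, 4, 1].
With 20 cycles on 377 points, sign = (−1)^{377−20} = -1.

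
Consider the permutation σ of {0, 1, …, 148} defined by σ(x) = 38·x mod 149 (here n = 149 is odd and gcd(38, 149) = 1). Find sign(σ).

-1

Trace 116: π^k(116) = [116, 87, 28, 21, 53, 77, 95] for k=0..6.
2 cycles of lengths [148, 1].
149 − 2 = 147 transpositions; sign(π) = (−1)^147 = -1.
The Jacobi symbol (38|149) = -1 (Zolotarev) agrees.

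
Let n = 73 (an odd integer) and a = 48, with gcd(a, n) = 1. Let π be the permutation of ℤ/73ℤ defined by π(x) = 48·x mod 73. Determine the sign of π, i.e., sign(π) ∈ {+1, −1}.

+1

Start at x=4: 4 → 46 → 18 → 61 → 8 → 19 → 36 → … (one orbit).
Cycle type of π: 36×2 + 1; total 3 cycles.
Σ(ℓ_i−1) = 73−3 = 70; sign = (−1)^70 = +1.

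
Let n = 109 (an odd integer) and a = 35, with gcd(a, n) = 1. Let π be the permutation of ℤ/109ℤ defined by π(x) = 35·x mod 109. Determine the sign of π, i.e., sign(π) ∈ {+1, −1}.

Orbit of 89 under x↦35x: [89, 63, 25, 3, 105, 78, 5]… (length divides ord_109(35)).
Decompose π into cycles: lengths [27, 27, 27, 27, 1] (5 cycles, including the fixed point 0).
n − c = 109 − 5 = 104; sign = (−1)^104 = +1.
(35|109)_J = +1 (Zolotarev's lemma cross-check).

+1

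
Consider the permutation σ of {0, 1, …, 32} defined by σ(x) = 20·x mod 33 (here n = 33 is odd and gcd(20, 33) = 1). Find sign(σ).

Start at x=14: 14 → 16 → 23 → 31 → 26 → 25 → 5 → … (one orbit).
Decompose π into cycles: lengths [10, 10, 5, 5, 2, 1] (6 cycles, including the fixed point 0).
Σ(ℓ_i−1) = 33−6 = 27; sign = (−1)^27 = -1.

-1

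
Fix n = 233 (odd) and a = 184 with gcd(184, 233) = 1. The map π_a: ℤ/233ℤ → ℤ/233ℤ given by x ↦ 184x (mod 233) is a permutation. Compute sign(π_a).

+1

Trace 175: π^k(175) = [175, 46, 76, 4, 37, 51, 64] for k=0..6.
The orbit structure of x ↦ 184x mod 233: 9 orbits of sizes [29, 29, 29, 29, 29, 29, 29, 29, 1].
Σ(ℓ_i−1) = 233−9 = 224; sign = (−1)^224 = +1.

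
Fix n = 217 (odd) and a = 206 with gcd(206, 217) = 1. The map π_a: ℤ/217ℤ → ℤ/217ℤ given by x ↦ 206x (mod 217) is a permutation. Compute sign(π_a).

-1

Orbit of 8 under x↦206x: [8, 129, 100, 202, 165, 138, 1]… (length divides ord_217(206)).
Cycle type of π: 30×6 + 15×2 + 6 + 1; total 10 cycles.
217 − 10 = 207 transpositions; sign(π) = (−1)^207 = -1.
Zolotarev: (206|217) = -1, matching the cycle-count sign.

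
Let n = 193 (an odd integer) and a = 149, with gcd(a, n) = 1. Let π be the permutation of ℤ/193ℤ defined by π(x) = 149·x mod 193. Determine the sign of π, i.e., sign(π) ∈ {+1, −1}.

Trace 175: π^k(175) = [175, 20, 85, 120, 124, 141, 165] for k=0..6.
2 cycles of lengths [192, 1].
2 cycles on 193: each ℓ→(−1)^(ℓ−1), product (−1)^191 = -1.
Via Zolotarev, sign(π_{149}) = (149|193) = -1.

-1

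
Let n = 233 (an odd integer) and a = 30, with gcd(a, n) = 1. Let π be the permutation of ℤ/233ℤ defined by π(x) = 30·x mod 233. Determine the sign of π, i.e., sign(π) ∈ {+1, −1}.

Trace 23: π^k(23) = [23, 224, 196, 55, 19, 104, 91] for k=0..6.
The orbit structure of x ↦ 30x mod 233: 3 orbits of sizes [116, 116, 1].
Σ(ℓ_i−1) = 233−3 = 230; sign = (−1)^230 = +1.
Via Zolotarev, sign(π_{30}) = (30|233) = +1.

+1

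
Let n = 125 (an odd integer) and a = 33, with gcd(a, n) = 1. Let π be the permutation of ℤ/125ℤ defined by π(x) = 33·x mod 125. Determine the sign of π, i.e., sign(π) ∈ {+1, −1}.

Orbit of 124 under x↦33x: [124, 92, 36, 63, 79, 107, 31]… (length divides ord_125(33)).
Cycle type of π: 100 + 20 + 4 + 1; total 4 cycles.
With 4 cycles on 125 points, sign = (−1)^{125−4} = -1.
The Jacobi symbol (33|125) = -1 (Zolotarev) agrees.

-1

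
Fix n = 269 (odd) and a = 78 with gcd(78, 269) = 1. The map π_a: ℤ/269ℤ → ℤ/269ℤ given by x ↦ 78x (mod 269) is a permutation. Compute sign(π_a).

Trace 47: π^k(47) = [47, 169, 1, 78, 166, 36, 118] for k=0..6.
Cycle lengths of π_78 on ℤ/269ℤ: [67, 67, 67, 67, 1]; 5 cycles in total.
5 cycles on 269: each ℓ→(−1)^(ℓ−1), product (−1)^264 = +1.
(78|269)_J = +1 (Zolotarev's lemma cross-check).

+1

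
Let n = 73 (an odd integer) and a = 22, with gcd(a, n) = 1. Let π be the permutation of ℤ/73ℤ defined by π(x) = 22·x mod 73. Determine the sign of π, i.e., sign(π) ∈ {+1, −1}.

-1

Start at x=46: 46 → 63 → 72 → 51 → 27 → 10 → 1 → … (one orbit).
Cycle lengths of π_22 on ℤ/73ℤ: [8, 8, 8, 8, 8, 8, 8, 8, 8, 1]; 10 cycles in total.
With 10 cycles on 73 points, sign = (−1)^{73−10} = -1.
Check: (22/73) = -1 by Zolotarev.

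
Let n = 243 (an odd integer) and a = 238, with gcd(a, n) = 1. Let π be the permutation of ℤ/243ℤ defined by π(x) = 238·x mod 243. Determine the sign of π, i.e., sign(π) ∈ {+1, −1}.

+1

Orbit of 19 under x↦238x: [19, 148, 232, 55, 211, 160, 172]… (length divides ord_243(238)).
The orbit structure of x ↦ 238x mod 243: 11 orbits of sizes [81, 81, 27, 27, 9, 9, 3, 3, 1, 1, 1].
11 cycles on 243: each ℓ→(−1)^(ℓ−1), product (−1)^232 = +1.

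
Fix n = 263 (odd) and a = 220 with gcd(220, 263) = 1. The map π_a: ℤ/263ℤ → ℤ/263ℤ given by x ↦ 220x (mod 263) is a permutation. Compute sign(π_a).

-1

Orbit of 123 under x↦220x: [123, 234, 195, 31, 245, 248, 119]… (length divides ord_263(220)).
2 cycles of lengths [262, 1].
With 2 cycles on 263 points, sign = (−1)^{263−2} = -1.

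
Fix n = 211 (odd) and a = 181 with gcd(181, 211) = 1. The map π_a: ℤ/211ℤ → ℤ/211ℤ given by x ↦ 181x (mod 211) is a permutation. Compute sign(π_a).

Orbit of 12 under x↦181x: [12, 62, 39, 96, 74, 101, 135]… (length divides ord_211(181)).
2 cycles of lengths [210, 1].
Σ(ℓ_i−1) = 211−2 = 209; sign = (−1)^209 = -1.

-1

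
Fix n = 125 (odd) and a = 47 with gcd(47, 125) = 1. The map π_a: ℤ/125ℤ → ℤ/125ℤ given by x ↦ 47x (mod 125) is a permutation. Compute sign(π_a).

-1

Start at x=83: 83 → 26 → 97 → 59 → 23 → 81 → 57 → … (one orbit).
4 cycles of lengths [100, 20, 4, 1].
125 − 4 = 121 transpositions; sign(π) = (−1)^121 = -1.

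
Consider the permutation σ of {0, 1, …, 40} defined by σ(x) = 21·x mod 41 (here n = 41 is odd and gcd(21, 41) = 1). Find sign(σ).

+1

Trace 37: π^k(37) = [37, 39, 40, 20, 10, 5, 23] for k=0..6.
Decompose π into cycles: lengths [20, 20, 1] (3 cycles, including the fixed point 0).
41 − 3 = 38 transpositions; sign(π) = (−1)^38 = +1.
Via Zolotarev, sign(π_{21}) = (21|41) = +1.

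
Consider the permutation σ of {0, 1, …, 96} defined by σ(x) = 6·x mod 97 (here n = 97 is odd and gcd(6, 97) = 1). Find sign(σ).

+1

Orbit of 1 under x↦6x: [1, 6, 36, 22, 35, 16, 96]… (length divides ord_97(6)).
9 cycles of lengths [12, 12, 12, 12, 12, 12, 12, 12, 1].
sign(π) = (−1)^{n − #cycles} = (−1)^{97−9} = (−1)^88 = +1.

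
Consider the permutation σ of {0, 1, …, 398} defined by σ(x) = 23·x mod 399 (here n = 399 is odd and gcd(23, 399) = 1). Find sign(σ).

-1

Trace 263: π^k(263) = [263, 64, 275, 340, 239, 310, 347] for k=0..6.
π_23 has 34 disjoint cycles with lengths [18, 18, 18, 18, 18, 18, 18, 18, 18, 18, 18, 18, 18, 18, 9, 9, 9, 9, 9, 9, 9, 9, 9, 9, 9, 9, 9, 9, 6, 6, 3, 3, 2, 1] on {0,…,398}.
With 34 cycles on 399 points, sign = (−1)^{399−34} = -1.
Zolotarev: (23|399) = -1, matching the cycle-count sign.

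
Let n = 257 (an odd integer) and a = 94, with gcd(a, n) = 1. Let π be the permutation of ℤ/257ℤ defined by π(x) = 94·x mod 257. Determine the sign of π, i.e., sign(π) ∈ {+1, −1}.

-1

Start at x=249: 249 → 19 → 244 → 63 → 11 → 6 → 50 → … (one orbit).
The orbit structure of x ↦ 94x mod 257: 2 orbits of sizes [256, 1].
n − c = 257 − 2 = 255; sign = (−1)^255 = -1.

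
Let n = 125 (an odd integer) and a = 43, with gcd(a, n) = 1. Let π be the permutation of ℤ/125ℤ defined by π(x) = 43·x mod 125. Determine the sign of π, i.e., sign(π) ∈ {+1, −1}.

-1

Start at x=26: 26 → 118 → 74 → 57 → 76 → 18 → 24 → … (one orbit).
π_43 has 12 disjoint cycles with lengths [20, 20, 20, 20, 20, 4, 4, 4, 4, 4, 4, 1] on {0,…,124}.
12 cycles on 125: each ℓ→(−1)^(ℓ−1), product (−1)^113 = -1.
Zolotarev: (43|125) = -1, matching the cycle-count sign.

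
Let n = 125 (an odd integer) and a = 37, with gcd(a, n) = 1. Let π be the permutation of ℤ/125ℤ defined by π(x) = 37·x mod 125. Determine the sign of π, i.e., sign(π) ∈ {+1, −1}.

-1

Trace 107: π^k(107) = [107, 84, 108, 121, 102, 24, 13] for k=0..6.
4 cycles of lengths [100, 20, 4, 1].
4 cycles on 125: each ℓ→(−1)^(ℓ−1), product (−1)^121 = -1.
Via Zolotarev, sign(π_{37}) = (37|125) = -1.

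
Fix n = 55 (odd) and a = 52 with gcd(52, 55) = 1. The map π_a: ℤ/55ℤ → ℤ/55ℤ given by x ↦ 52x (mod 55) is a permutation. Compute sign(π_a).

Orbit of 43 under x↦52x: [43, 36, 2, 49, 18, 1, 52]… (length divides ord_55(52)).
5 cycles of lengths [20, 20, 10, 4, 1].
Σ(ℓ_i−1) = 55−5 = 50; sign = (−1)^50 = +1.
Via Zolotarev, sign(π_{52}) = (52|55) = +1.

+1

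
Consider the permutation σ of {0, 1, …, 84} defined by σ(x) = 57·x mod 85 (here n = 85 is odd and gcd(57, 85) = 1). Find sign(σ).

+1

Trace 21: π^k(21) = [21, 7, 59, 48, 16, 62, 49] for k=0..6.
The orbit structure of x ↦ 57x mod 85: 7 orbits of sizes [16, 16, 16, 16, 16, 4, 1].
n − c = 85 − 7 = 78; sign = (−1)^78 = +1.
Via Zolotarev, sign(π_{57}) = (57|85) = +1.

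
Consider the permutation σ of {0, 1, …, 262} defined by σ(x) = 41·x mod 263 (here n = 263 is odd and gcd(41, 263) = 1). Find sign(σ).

Trace 20: π^k(20) = [20, 31, 219, 37, 202, 129, 29] for k=0..6.
Cycle lengths of π_41 on ℤ/263ℤ: [262, 1]; 2 cycles in total.
2 cycles on 263: each ℓ→(−1)^(ℓ−1), product (−1)^261 = -1.

-1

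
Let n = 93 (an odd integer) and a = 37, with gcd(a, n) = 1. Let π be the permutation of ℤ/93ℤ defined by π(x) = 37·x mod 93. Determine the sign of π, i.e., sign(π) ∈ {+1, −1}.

Start at x=1: 1 → 37 → 67 → 61 → 25 → 88 → 1 (one orbit).
Decompose π into cycles: lengths [6, 6, 6, 6, 6, 6, 6, 6, 6, 6, 6, 6, 6, 6, 6, 1, 1, 1] (18 cycles, including the fixed point 0).
sign(π) = (−1)^{n − #cycles} = (−1)^{93−18} = (−1)^75 = -1.

-1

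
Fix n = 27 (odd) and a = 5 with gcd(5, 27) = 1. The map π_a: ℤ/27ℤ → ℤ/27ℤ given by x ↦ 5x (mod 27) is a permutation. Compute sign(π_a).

Start at x=20: 20 → 19 → 14 → 16 → 26 → 22 → 2 → … (one orbit).
Decompose π into cycles: lengths [18, 6, 2, 1] (4 cycles, including the fixed point 0).
Σ(ℓ_i−1) = 27−4 = 23; sign = (−1)^23 = -1.

-1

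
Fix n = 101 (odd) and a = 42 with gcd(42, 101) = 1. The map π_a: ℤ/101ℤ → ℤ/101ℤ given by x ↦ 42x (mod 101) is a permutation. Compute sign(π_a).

Orbit of 61 under x↦42x: [61, 37, 39, 22, 15, 24, 99]… (length divides ord_101(42)).
Cycle type of π: 100 + 1; total 2 cycles.
101 − 2 = 99 transpositions; sign(π) = (−1)^99 = -1.
Via Zolotarev, sign(π_{42}) = (42|101) = -1.

-1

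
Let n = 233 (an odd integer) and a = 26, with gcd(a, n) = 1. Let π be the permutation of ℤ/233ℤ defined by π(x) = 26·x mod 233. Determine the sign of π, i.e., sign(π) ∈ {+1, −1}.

+1

Trace 63: π^k(63) = [63, 7, 182, 72, 8, 208, 49] for k=0..6.
3 cycles of lengths [116, 116, 1].
3 cycles on 233: each ℓ→(−1)^(ℓ−1), product (−1)^230 = +1.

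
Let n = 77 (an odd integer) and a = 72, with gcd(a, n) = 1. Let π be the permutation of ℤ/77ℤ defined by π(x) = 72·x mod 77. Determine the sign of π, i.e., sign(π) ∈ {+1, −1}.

-1

Start at x=9: 9 → 32 → 71 → 30 → 4 → 57 → 23 → … (one orbit).
The orbit structure of x ↦ 72x mod 77: 6 orbits of sizes [30, 30, 10, 3, 3, 1].
With 6 cycles on 77 points, sign = (−1)^{77−6} = -1.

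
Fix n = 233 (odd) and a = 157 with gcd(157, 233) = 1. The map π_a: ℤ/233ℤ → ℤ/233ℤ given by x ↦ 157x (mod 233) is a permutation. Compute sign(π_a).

+1

Orbit of 184 under x↦157x: [184, 229, 71, 196, 16, 182, 148]… (length divides ord_233(157)).
The orbit structure of x ↦ 157x mod 233: 5 orbits of sizes [58, 58, 58, 58, 1].
5 cycles on 233: each ℓ→(−1)^(ℓ−1), product (−1)^228 = +1.
The Jacobi symbol (157|233) = +1 (Zolotarev) agrees.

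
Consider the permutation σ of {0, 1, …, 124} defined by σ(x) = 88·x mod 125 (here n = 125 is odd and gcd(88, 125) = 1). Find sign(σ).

-1

Trace 101: π^k(101) = [101, 13, 19, 47, 11, 93, 59] for k=0..6.
Cycle lengths of π_88 on ℤ/125ℤ: [100, 20, 4, 1]; 4 cycles in total.
125 − 4 = 121 transpositions; sign(π) = (−1)^121 = -1.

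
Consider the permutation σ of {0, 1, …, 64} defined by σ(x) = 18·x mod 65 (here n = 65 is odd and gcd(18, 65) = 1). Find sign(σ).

Start at x=18: 18 → 64 → 47 → 1 → 18 (one orbit).
Cycle lengths of π_18 on ℤ/65ℤ: [4, 4, 4, 4, 4, 4, 4, 4, 4, 4, 4, 4, 4, 4, 4, 4, 1]; 17 cycles in total.
Σ(ℓ_i−1) = 65−17 = 48; sign = (−1)^48 = +1.
(18|65)_J = +1 (Zolotarev's lemma cross-check).

+1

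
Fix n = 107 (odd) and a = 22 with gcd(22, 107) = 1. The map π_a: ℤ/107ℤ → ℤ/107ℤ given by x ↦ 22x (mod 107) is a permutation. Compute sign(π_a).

-1

Trace 11: π^k(11) = [11, 28, 81, 70, 42, 68, 105] for k=0..6.
Decompose π into cycles: lengths [106, 1] (2 cycles, including the fixed point 0).
107 − 2 = 105 transpositions; sign(π) = (−1)^105 = -1.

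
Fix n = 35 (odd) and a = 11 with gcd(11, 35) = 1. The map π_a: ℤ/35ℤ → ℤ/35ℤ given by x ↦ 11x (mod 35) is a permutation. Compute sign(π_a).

Trace 1: π^k(1) = [1, 11, 16] for k=0..2.
π_11 has 15 disjoint cycles with lengths [3, 3, 3, 3, 3, 3, 3, 3, 3, 3, 1, 1, 1, 1, 1] on {0,…,34}.
35 − 15 = 20 transpositions; sign(π) = (−1)^20 = +1.
Check: (11/35) = +1 by Zolotarev.

+1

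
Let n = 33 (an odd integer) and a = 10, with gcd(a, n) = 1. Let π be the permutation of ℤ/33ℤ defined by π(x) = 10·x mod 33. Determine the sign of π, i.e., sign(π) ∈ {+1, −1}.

Orbit of 10 under x↦10x: [10, 1]… (length divides ord_33(10)).
Decompose π into cycles: lengths [2, 2, 2, 2, 2, 2, 2, 2, 2, 2, 2, 2, 2, 2, 2, 1, 1, 1] (18 cycles, including the fixed point 0).
18 cycles on 33: each ℓ→(−1)^(ℓ−1), product (−1)^15 = -1.

-1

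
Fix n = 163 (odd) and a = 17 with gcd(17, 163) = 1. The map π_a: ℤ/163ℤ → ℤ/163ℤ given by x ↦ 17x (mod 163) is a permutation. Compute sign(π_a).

-1

Start at x=65: 65 → 127 → 40 → 28 → 150 → 105 → 155 → … (one orbit).
Decompose π into cycles: lengths [54, 54, 54, 1] (4 cycles, including the fixed point 0).
4 cycles on 163: each ℓ→(−1)^(ℓ−1), product (−1)^159 = -1.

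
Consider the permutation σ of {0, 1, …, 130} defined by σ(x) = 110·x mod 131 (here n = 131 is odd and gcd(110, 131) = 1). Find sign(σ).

-1

Orbit of 15 under x↦110x: [15, 78, 65, 76, 107, 111, 27]… (length divides ord_131(110)).
Cycle type of π: 130 + 1; total 2 cycles.
Σ(ℓ_i−1) = 131−2 = 129; sign = (−1)^129 = -1.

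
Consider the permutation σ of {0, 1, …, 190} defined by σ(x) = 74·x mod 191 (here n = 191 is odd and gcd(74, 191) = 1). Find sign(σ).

Start at x=13: 13 → 7 → 136 → 132 → 27 → 88 → 18 → … (one orbit).
The orbit structure of x ↦ 74x mod 191: 2 orbits of sizes [190, 1].
Σ(ℓ_i−1) = 191−2 = 189; sign = (−1)^189 = -1.

-1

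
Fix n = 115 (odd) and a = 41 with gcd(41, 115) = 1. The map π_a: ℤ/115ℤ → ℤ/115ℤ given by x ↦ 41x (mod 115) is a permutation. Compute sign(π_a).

+1

Orbit of 6 under x↦41x: [6, 16, 81, 101, 1, 41, 71]… (length divides ord_115(41)).
Decompose π into cycles: lengths [11, 11, 11, 11, 11, 11, 11, 11, 11, 11, 1, 1, 1, 1, 1] (15 cycles, including the fixed point 0).
With 15 cycles on 115 points, sign = (−1)^{115−15} = +1.
Via Zolotarev, sign(π_{41}) = (41|115) = +1.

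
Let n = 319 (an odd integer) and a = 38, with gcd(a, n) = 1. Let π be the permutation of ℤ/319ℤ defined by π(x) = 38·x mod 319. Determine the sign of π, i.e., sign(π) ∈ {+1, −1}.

Trace 212: π^k(212) = [212, 81, 207, 210, 5, 190, 202] for k=0..6.
π_38 has 9 disjoint cycles with lengths [70, 70, 70, 70, 14, 14, 5, 5, 1] on {0,…,318}.
n − c = 319 − 9 = 310; sign = (−1)^310 = +1.

+1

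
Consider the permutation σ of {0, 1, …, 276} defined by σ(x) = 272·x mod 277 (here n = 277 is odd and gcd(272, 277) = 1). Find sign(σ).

Trace 272: π^k(272) = [272, 25, 152, 71, 199, 113, 266] for k=0..6.
The orbit structure of x ↦ 272x mod 277: 2 orbits of sizes [276, 1].
277 − 2 = 275 transpositions; sign(π) = (−1)^275 = -1.
Zolotarev: (272|277) = -1, matching the cycle-count sign.

-1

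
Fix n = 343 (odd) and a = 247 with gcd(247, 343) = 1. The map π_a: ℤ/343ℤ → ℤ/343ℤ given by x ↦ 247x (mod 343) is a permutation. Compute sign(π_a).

+1

Start at x=116: 116 → 183 → 268 → 340 → 288 → 135 → 74 → … (one orbit).
π_247 has 7 disjoint cycles with lengths [147, 147, 21, 21, 3, 3, 1] on {0,…,342}.
sign(π) = (−1)^{n − #cycles} = (−1)^{343−7} = (−1)^336 = +1.
Check: (247/343) = +1 by Zolotarev.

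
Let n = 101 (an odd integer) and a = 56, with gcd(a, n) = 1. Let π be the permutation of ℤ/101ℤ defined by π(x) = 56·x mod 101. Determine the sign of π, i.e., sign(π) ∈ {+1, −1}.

+1

Trace 19: π^k(19) = [19, 54, 95, 68, 71, 37, 52] for k=0..6.
Cycle type of π: 25×4 + 1; total 5 cycles.
sign(π) = (−1)^{n − #cycles} = (−1)^{101−5} = (−1)^96 = +1.
The Jacobi symbol (56|101) = +1 (Zolotarev) agrees.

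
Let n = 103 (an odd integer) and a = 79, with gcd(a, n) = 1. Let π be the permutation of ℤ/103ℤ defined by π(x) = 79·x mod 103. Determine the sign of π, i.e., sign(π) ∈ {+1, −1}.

Start at x=66: 66 → 64 → 9 → 93 → 34 → 8 → 14 → … (one orbit).
π_79 has 7 disjoint cycles with lengths [17, 17, 17, 17, 17, 17, 1] on {0,…,102}.
Σ(ℓ_i−1) = 103−7 = 96; sign = (−1)^96 = +1.
Via Zolotarev, sign(π_{79}) = (79|103) = +1.

+1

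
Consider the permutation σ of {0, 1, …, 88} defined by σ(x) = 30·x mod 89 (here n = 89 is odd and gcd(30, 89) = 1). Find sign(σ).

Trace 87: π^k(87) = [87, 29, 69, 23, 67, 52, 47] for k=0..6.
Decompose π into cycles: lengths [88, 1] (2 cycles, including the fixed point 0).
n − c = 89 − 2 = 87; sign = (−1)^87 = -1.
Zolotarev: (30|89) = -1, matching the cycle-count sign.

-1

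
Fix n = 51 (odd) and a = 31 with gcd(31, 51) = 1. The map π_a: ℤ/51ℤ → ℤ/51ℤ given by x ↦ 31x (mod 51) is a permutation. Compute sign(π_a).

-1

Orbit of 19 under x↦31x: [19, 28, 1, 31, 43, 7, 13]… (length divides ord_51(31)).
The orbit structure of x ↦ 31x mod 51: 6 orbits of sizes [16, 16, 16, 1, 1, 1].
n − c = 51 − 6 = 45; sign = (−1)^45 = -1.
Via Zolotarev, sign(π_{31}) = (31|51) = -1.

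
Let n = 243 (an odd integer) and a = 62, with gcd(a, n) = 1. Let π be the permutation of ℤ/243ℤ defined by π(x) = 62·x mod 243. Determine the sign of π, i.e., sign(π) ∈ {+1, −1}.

Orbit of 35 under x↦62x: [35, 226, 161, 19, 206, 136, 170]… (length divides ord_243(62)).
The orbit structure of x ↦ 62x mod 243: 14 orbits of sizes [54, 54, 54, 18, 18, 18, 6, 6, 6, 2, 2, 2, 2, 1].
Σ(ℓ_i−1) = 243−14 = 229; sign = (−1)^229 = -1.
The Jacobi symbol (62|243) = -1 (Zolotarev) agrees.

-1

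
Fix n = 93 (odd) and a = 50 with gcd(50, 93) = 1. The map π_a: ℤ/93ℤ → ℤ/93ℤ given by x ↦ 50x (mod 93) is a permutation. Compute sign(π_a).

Trace 56: π^k(56) = [56, 10, 35, 76, 80, 1, 50] for k=0..6.
Cycle lengths of π_50 on ℤ/93ℤ: [30, 30, 15, 15, 2, 1]; 6 cycles in total.
n − c = 93 − 6 = 87; sign = (−1)^87 = -1.
Via Zolotarev, sign(π_{50}) = (50|93) = -1.

-1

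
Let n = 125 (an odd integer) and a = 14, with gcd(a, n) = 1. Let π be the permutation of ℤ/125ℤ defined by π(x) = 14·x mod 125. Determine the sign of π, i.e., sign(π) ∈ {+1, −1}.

Trace 24: π^k(24) = [24, 86, 79, 106, 109, 26, 114] for k=0..6.
The orbit structure of x ↦ 14x mod 125: 7 orbits of sizes [50, 50, 10, 10, 2, 2, 1].
n − c = 125 − 7 = 118; sign = (−1)^118 = +1.

+1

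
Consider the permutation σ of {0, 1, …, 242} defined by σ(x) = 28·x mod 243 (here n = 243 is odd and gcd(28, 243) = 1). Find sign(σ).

Start at x=1: 1 → 28 → 55 → 82 → 109 → 136 → 163 → … (one orbit).
π_28 has 63 disjoint cycles with lengths [9, 9, 9, 9, 9, 9, 9, 9, 9, 9, 9, 9, 9, 9, 9, 9, 9, 9, 3, 3, 3, 3, 3, 3, 3, 3, 3, 3, 3, 3, 3, 3, 3, 3, 3, 3, 1, 1, 1, 1, 1, 1, 1, 1, 1, 1, 1, 1, 1, 1, 1, 1, 1, 1, 1, 1, 1, 1, 1, 1, 1, 1, 1] on {0,…,242}.
63 cycles on 243: each ℓ→(−1)^(ℓ−1), product (−1)^180 = +1.
Zolotarev: (28|243) = +1, matching the cycle-count sign.

+1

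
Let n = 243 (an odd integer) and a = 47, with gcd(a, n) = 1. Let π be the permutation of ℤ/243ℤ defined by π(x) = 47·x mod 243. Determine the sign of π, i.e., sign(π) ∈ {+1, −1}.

Orbit of 31 under x↦47x: [31, 242, 196, 221, 181, 2, 94]… (length divides ord_243(47)).
6 cycles of lengths [162, 54, 18, 6, 2, 1].
With 6 cycles on 243 points, sign = (−1)^{243−6} = -1.
(47|243)_J = -1 (Zolotarev's lemma cross-check).

-1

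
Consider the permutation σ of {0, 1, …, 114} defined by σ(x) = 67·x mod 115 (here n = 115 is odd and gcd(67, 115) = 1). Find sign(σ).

+1

Start at x=37: 37 → 64 → 33 → 26 → 17 → 104 → 68 → … (one orbit).
Cycle type of π: 44×2 + 22 + 4 + 1; total 5 cycles.
n − c = 115 − 5 = 110; sign = (−1)^110 = +1.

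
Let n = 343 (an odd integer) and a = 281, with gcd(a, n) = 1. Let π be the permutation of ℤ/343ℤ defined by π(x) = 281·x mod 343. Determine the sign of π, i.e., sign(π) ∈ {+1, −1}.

+1

Start at x=239: 239 → 274 → 162 → 246 → 183 → 316 → 302 → … (one orbit).
The orbit structure of x ↦ 281x mod 343: 19 orbits of sizes [49, 49, 49, 49, 49, 49, 7, 7, 7, 7, 7, 7, 1, 1, 1, 1, 1, 1, 1].
With 19 cycles on 343 points, sign = (−1)^{343−19} = +1.
Check: (281/343) = +1 by Zolotarev.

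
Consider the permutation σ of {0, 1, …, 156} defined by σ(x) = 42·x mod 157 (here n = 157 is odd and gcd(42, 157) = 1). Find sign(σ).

+1

Trace 71: π^k(71) = [71, 156, 115, 120, 16, 44, 121] for k=0..6.
π_42 has 3 disjoint cycles with lengths [78, 78, 1] on {0,…,156}.
With 3 cycles on 157 points, sign = (−1)^{157−3} = +1.
Check: (42/157) = +1 by Zolotarev.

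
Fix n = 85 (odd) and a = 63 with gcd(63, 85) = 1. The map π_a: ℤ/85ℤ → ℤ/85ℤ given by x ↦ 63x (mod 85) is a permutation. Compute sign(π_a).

+1

Trace 7: π^k(7) = [7, 16, 73, 9, 57, 21, 48] for k=0..6.
Cycle type of π: 16×5 + 4 + 1; total 7 cycles.
Σ(ℓ_i−1) = 85−7 = 78; sign = (−1)^78 = +1.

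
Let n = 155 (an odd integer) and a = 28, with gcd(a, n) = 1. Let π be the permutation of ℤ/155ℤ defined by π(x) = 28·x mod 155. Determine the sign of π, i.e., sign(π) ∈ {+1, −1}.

-1

Trace 36: π^k(36) = [36, 78, 14, 82, 126, 118, 49] for k=0..6.
The orbit structure of x ↦ 28x mod 155: 6 orbits of sizes [60, 60, 15, 15, 4, 1].
sign(π) = (−1)^{n − #cycles} = (−1)^{155−6} = (−1)^149 = -1.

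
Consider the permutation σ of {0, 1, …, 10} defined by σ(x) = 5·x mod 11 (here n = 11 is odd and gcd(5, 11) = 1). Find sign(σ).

+1

Trace 5: π^k(5) = [5, 3, 4, 9, 1] for k=0..4.
Decompose π into cycles: lengths [5, 5, 1] (3 cycles, including the fixed point 0).
Σ(ℓ_i−1) = 11−3 = 8; sign = (−1)^8 = +1.
The Jacobi symbol (5|11) = +1 (Zolotarev) agrees.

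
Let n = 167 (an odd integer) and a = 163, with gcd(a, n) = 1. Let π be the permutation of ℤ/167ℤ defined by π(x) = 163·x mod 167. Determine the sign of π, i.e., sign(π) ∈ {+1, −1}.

-1

Trace 135: π^k(135) = [135, 128, 156, 44, 158, 36, 23] for k=0..6.
π_163 has 2 disjoint cycles with lengths [166, 1] on {0,…,166}.
2 cycles on 167: each ℓ→(−1)^(ℓ−1), product (−1)^165 = -1.
The Jacobi symbol (163|167) = -1 (Zolotarev) agrees.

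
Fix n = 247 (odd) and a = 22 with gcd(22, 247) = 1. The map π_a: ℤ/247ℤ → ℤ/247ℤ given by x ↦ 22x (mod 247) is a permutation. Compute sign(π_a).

-1

Orbit of 235 under x↦22x: [235, 230, 120, 170, 35, 29, 144]… (length divides ord_247(22)).
π_22 has 18 disjoint cycles with lengths [18, 18, 18, 18, 18, 18, 18, 18, 18, 18, 18, 18, 18, 3, 3, 3, 3, 1] on {0,…,246}.
18 cycles on 247: each ℓ→(−1)^(ℓ−1), product (−1)^229 = -1.
Zolotarev: (22|247) = -1, matching the cycle-count sign.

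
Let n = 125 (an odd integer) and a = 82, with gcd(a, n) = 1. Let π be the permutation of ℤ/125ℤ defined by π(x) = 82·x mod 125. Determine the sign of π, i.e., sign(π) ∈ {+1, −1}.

-1

Orbit of 49 under x↦82x: [49, 18, 101, 32, 124, 43, 26]… (length divides ord_125(82)).
12 cycles of lengths [20, 20, 20, 20, 20, 4, 4, 4, 4, 4, 4, 1].
n − c = 125 − 12 = 113; sign = (−1)^113 = -1.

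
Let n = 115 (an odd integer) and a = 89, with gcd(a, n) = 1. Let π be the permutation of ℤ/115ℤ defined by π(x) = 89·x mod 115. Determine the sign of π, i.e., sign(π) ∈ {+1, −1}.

-1

Trace 114: π^k(114) = [114, 26, 14, 96, 34, 36, 99] for k=0..6.
Cycle type of π: 22×5 + 2×2 + 1; total 8 cycles.
sign(π) = (−1)^{n − #cycles} = (−1)^{115−8} = (−1)^107 = -1.
(89|115)_J = -1 (Zolotarev's lemma cross-check).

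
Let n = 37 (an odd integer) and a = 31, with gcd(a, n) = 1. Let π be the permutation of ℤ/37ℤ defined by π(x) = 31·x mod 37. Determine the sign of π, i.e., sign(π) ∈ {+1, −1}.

-1

Orbit of 1 under x↦31x: [1, 31, 36, 6]… (length divides ord_37(31)).
Cycle type of π: 4×9 + 1; total 10 cycles.
sign(π) = (−1)^{n − #cycles} = (−1)^{37−10} = (−1)^27 = -1.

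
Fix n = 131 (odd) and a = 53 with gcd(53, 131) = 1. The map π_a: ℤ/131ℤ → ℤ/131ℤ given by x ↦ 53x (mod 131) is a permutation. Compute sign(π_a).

+1

Trace 53: π^k(53) = [53, 58, 61, 89, 1] for k=0..4.
Cycle lengths of π_53 on ℤ/131ℤ: [5, 5, 5, 5, 5, 5, 5, 5, 5, 5, 5, 5, 5, 5, 5, 5, 5, 5, 5, 5, 5, 5, 5, 5, 5, 5, 1]; 27 cycles in total.
With 27 cycles on 131 points, sign = (−1)^{131−27} = +1.
(53|131)_J = +1 (Zolotarev's lemma cross-check).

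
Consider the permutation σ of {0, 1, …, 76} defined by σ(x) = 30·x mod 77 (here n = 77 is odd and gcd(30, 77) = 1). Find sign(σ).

Start at x=8: 8 → 9 → 39 → 15 → 65 → 25 → 57 → … (one orbit).
Cycle type of π: 30×2 + 10 + 3×2 + 1; total 6 cycles.
sign(π) = (−1)^{n − #cycles} = (−1)^{77−6} = (−1)^71 = -1.

-1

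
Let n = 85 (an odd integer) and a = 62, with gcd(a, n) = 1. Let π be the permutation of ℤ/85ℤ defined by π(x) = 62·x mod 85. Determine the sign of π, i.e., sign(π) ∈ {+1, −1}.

+1

Orbit of 73 under x↦62x: [73, 21, 27, 59, 3, 16, 57]… (length divides ord_85(62)).
Cycle lengths of π_62 on ℤ/85ℤ: [16, 16, 16, 16, 16, 4, 1]; 7 cycles in total.
sign(π) = (−1)^{n − #cycles} = (−1)^{85−7} = (−1)^78 = +1.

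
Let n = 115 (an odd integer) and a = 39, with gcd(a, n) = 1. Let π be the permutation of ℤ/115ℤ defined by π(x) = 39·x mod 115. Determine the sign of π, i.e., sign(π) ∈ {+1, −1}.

Orbit of 41 under x↦39x: [41, 104, 31, 59, 1, 39, 26]… (length divides ord_115(39)).
9 cycles of lengths [22, 22, 22, 22, 11, 11, 2, 2, 1].
Σ(ℓ_i−1) = 115−9 = 106; sign = (−1)^106 = +1.

+1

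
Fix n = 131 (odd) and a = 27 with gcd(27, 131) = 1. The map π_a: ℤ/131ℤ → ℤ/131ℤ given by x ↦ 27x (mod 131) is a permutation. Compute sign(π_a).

+1

Start at x=27: 27 → 74 → 33 → 105 → 84 → 41 → 59 → … (one orbit).
Decompose π into cycles: lengths [65, 65, 1] (3 cycles, including the fixed point 0).
sign(π) = (−1)^{n − #cycles} = (−1)^{131−3} = (−1)^128 = +1.
(27|131)_J = +1 (Zolotarev's lemma cross-check).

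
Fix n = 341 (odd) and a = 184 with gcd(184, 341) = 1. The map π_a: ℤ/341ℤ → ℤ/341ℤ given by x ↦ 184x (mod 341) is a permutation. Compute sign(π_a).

Trace 116: π^k(116) = [116, 202, 340, 157, 244, 225, 139] for k=0..6.
Cycle type of π: 10×34 + 1; total 35 cycles.
sign(π) = (−1)^{n − #cycles} = (−1)^{341−35} = (−1)^306 = +1.
Check: (184/341) = +1 by Zolotarev.

+1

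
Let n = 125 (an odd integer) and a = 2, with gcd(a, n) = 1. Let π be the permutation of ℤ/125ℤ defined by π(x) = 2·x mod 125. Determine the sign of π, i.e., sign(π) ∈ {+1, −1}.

-1

Trace 72: π^k(72) = [72, 19, 38, 76, 27, 54, 108] for k=0..6.
Cycle lengths of π_2 on ℤ/125ℤ: [100, 20, 4, 1]; 4 cycles in total.
sign(π) = (−1)^{n − #cycles} = (−1)^{125−4} = (−1)^121 = -1.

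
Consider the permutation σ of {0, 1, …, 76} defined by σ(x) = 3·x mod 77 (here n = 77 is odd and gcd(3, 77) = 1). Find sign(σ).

-1

Trace 48: π^k(48) = [48, 67, 47, 64, 38, 37, 34] for k=0..6.
Cycle lengths of π_3 on ℤ/77ℤ: [30, 30, 6, 5, 5, 1]; 6 cycles in total.
sign(π) = (−1)^{n − #cycles} = (−1)^{77−6} = (−1)^71 = -1.
Zolotarev: (3|77) = -1, matching the cycle-count sign.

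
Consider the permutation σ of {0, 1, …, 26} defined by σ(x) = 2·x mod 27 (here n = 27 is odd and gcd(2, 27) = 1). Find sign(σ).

Trace 20: π^k(20) = [20, 13, 26, 25, 23, 19, 11] for k=0..6.
Cycle type of π: 18 + 6 + 2 + 1; total 4 cycles.
sign(π) = (−1)^{n − #cycles} = (−1)^{27−4} = (−1)^23 = -1.
Zolotarev: (2|27) = -1, matching the cycle-count sign.

-1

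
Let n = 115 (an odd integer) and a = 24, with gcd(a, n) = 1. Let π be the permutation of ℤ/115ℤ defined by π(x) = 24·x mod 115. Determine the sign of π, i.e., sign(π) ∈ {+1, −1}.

Trace 1: π^k(1) = [1, 24] for k=0..1.
69 cycles of lengths [2, 2, 2, 2, 2, 2, 2, 2, 2, 2, 2, 2, 2, 2, 2, 2, 2, 2, 2, 2, 2, 2, 2, 2, 2, 2, 2, 2, 2, 2, 2, 2, 2, 2, 2, 2, 2, 2, 2, 2, 2, 2, 2, 2, 2, 2, 1, 1, 1, 1, 1, 1, 1, 1, 1, 1, 1, 1, 1, 1, 1, 1, 1, 1, 1, 1, 1, 1, 1].
n − c = 115 − 69 = 46; sign = (−1)^46 = +1.
(24|115)_J = +1 (Zolotarev's lemma cross-check).

+1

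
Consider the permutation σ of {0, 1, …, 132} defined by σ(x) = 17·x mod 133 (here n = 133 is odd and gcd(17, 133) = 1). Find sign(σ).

Trace 9: π^k(9) = [9, 20, 74, 61, 106, 73, 44] for k=0..6.
Cycle type of π: 18×6 + 9×2 + 6 + 1; total 10 cycles.
Σ(ℓ_i−1) = 133−10 = 123; sign = (−1)^123 = -1.
(17|133)_J = -1 (Zolotarev's lemma cross-check).

-1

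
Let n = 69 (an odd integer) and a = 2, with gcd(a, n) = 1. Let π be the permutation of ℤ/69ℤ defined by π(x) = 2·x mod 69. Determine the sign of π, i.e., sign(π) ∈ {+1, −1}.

-1

Trace 16: π^k(16) = [16, 32, 64, 59, 49, 29, 58] for k=0..6.
π_2 has 6 disjoint cycles with lengths [22, 22, 11, 11, 2, 1] on {0,…,68}.
69 − 6 = 63 transpositions; sign(π) = (−1)^63 = -1.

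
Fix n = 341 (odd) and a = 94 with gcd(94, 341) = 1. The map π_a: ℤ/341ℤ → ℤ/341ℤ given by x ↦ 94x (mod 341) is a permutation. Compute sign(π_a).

Orbit of 218 under x↦94x: [218, 32, 280, 63, 125, 156, 1]… (length divides ord_341(94)).
Decompose π into cycles: lengths [10, 10, 10, 10, 10, 10, 10, 10, 10, 10, 10, 10, 10, 10, 10, 10, 10, 10, 10, 10, 10, 10, 10, 10, 10, 10, 10, 10, 10, 10, 10, 1, 1, 1, 1, 1, 1, 1, 1, 1, 1, 1, 1, 1, 1, 1, 1, 1, 1, 1, 1, 1, 1, 1, 1, 1, 1, 1, 1, 1, 1, 1] (62 cycles, including the fixed point 0).
With 62 cycles on 341 points, sign = (−1)^{341−62} = -1.
Zolotarev: (94|341) = -1, matching the cycle-count sign.

-1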